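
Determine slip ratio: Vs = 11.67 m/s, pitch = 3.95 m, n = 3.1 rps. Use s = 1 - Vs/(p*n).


Formula: s = 1 - Vs / (p * n)
Step 1 — p * n = 3.95 * 3.1 = 12.245
Step 2 — Vs / (p*n) = 11.67 / 12.245 = 0.953042 (6 d.p.)
Step 3 — s = 1 - 0.953042 = 0.046958

0.046958


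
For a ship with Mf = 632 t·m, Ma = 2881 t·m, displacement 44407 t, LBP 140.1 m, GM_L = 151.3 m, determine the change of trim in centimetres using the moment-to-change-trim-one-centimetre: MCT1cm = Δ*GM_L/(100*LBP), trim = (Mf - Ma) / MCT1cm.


Formula: net trimming moment = Mf - Ma; MCT1cm = Δ*GM_L/(100*LBP); trim = net moment / MCT1cm
Step 1 — net trimming moment = 632 - 2881 = -2249 t·m
Step 2 — MCT1cm = 44407 * 151.3 / (100 * 140.1) = 479.5702 t·m/cm
Step 3 — trim = -2249 / 479.5702 ≈ -4.6896 cm (5 s.f.)

-4.6896 cm


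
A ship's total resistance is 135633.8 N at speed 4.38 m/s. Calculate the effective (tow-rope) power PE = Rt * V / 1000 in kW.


Formula: PE = Rt * V / 1000 (kW)
Step 1 — PE (W) = 135633.8 * 4.38 = 594076.044 W
Step 2 — PE (kW) = 594076.044 / 1000 ≈ 594.08 kW (5 s.f.)

594.08 kW


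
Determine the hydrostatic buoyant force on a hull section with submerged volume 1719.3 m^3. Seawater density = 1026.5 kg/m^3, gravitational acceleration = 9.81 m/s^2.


Formula: Fb = rho * g * V
Substituting: Fb = 1026.5 * 9.81 * 1719.3
Intermediate: 1026.5 * 9.81 = 10069.965
Result: Fb = 10069.965 * 1719.3 ≈ 17313000 N (5 s.f.)

17313000 N


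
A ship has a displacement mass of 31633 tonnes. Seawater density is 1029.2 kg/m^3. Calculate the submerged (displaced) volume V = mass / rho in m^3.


Formula: V = mass / rho
Step 1 — convert tonnes to kg: 31633 t * 1000 = 31633000 kg
Step 2 — V = 31633000 / 1029.2 ≈ 30736 m^3 (5 s.f.)

30736 m^3


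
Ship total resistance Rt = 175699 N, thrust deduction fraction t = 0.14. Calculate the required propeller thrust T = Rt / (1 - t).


Formula: T = Rt / (1 - t)
Step 1 — (1 - t) = 1 - 0.14 = 0.86
Step 2 — T = 175699 / 0.86 ≈ 204300 N (5 s.f.)

204300 N


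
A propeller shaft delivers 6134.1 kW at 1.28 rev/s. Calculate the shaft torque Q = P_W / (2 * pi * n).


Formula: Q = P_W / (2 * pi * n)
Step 1 — P_W = 6134.1 kW * 1000 = 6134100.0 W
Step 2 — 2 * pi * n = 2 * pi * 1.28 = 8.042477
Step 3 — Q = 6134100.0 / 8.042477 ≈ 762710 N·m (5 s.f.)

762710 N·m


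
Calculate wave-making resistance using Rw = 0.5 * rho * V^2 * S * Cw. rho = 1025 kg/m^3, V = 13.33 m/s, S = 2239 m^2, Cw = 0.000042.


Formula: Rw = 0.5 * rho * V^2 * S * Cw
Step 1 — V^2 = 13.33^2 = 177.6889
Step 2 — 0.5 * rho * V^2 = 0.5 * 1025 * 177.6889 = 91065.56125
Step 3 — Rw = 91065.56125 * 2239 * 0.000042 ≈ 8563.6 N (5 s.f.)

8563.6 N


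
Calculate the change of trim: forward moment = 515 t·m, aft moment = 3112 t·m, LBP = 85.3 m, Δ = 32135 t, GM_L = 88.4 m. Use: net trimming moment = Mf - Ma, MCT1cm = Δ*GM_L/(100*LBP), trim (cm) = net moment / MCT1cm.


Formula: net trimming moment = Mf - Ma; MCT1cm = Δ*GM_L/(100*LBP); trim = net moment / MCT1cm
Step 1 — net trimming moment = 515 - 3112 = -2597 t·m
Step 2 — MCT1cm = 32135 * 88.4 / (100 * 85.3) = 333.0286 t·m/cm
Step 3 — trim = -2597 / 333.0286 ≈ -7.7981 cm (5 s.f.)

-7.7981 cm


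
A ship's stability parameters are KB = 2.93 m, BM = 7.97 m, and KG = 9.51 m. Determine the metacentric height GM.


Formula: GM = KB + BM - KG
Step 1 — KM = KB + BM = 2.93 + 7.97 = 10.9 m
Step 2 — GM = KM - KG = 10.9 - 9.51 = 1.39 m

1.39 m


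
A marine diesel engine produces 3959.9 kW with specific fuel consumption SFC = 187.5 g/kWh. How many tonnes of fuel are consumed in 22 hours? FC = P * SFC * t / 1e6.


Formula: FC (tonnes) = P * SFC * t / 1,000,000
Step 1 — P * SFC * t = 3959.9 * 187.5 * 22 = 16334587.5 g
Step 2 — FC (tonnes) = 16334587.5 / 1,000,000 ≈ 16.335 tonnes (5 s.f.)

16.335 tonnes


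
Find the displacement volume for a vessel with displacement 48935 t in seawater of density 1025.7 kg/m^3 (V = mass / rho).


Formula: V = mass / rho
Step 1 — convert tonnes to kg: 48935 t * 1000 = 48935000 kg
Step 2 — V = 48935000 / 1025.7 ≈ 47709 m^3 (5 s.f.)

47709 m^3


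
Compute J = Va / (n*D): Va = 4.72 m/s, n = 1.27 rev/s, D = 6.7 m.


Formula: J = Va / (n * D)
Step 1 — n * D = 1.27 * 6.7 = 8.509
Step 2 — J = 4.72 / 8.509 ≈ 0.55471 (5 s.f.)

0.55471


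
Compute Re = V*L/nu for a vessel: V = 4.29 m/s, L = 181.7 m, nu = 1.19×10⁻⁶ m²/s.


Formula: Re = V * L / nu
Step 1 — V * L = 4.29 * 181.7 = 779.493 m^2/s
Step 2 — Re = 779.493 / 1.19e-6 = 6.55e+08

6.55e+08


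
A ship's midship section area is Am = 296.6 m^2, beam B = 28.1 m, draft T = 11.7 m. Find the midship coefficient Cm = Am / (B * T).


Formula: Cm = Am / (B * T)
Step 1 — B * T = 28.1 * 11.7 = 328.77 m^2
Step 2 — Cm = 296.6 / 328.77 ≈ 0.90215 (5 s.f.)

0.90215


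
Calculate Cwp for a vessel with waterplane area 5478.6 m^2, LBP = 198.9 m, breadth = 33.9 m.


Formula: Cwp = Aw / (L * B)
Step 1 — L * B = 198.9 * 33.9 = 6742.71 m^2
Step 2 — Cwp = 5478.6 / 6742.71 ≈ 0.81252 (5 s.f.)

0.81252


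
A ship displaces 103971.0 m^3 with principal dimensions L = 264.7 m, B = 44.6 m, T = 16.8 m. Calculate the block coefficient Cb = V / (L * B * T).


Formula: Cb = V / (L * B * T)
Step 1 — L * B * T = 264.7 * 44.6 * 16.8 = 198334.416 m^3
Step 2 — Cb = 103971.0 / 198334.416 ≈ 0.52422 (5 s.f.)

0.52422


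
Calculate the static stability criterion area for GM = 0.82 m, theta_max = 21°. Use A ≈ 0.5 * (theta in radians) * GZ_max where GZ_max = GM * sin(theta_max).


Formula: GZ_max = GM * sin(theta); Area = 0.5 * theta_rad * GZ_max
Step 1 — GZ_max = 0.82 * sin(21°) = 0.82 * 0.358368 = 0.293862 m
Step 2 — theta_rad = 21 * pi/180 = 0.366519 rad
Step 3 — Area = 0.5 * 0.366519 * 0.293862 ≈ 0.053853 m·rad (5 s.f.)

0.053853 m·rad


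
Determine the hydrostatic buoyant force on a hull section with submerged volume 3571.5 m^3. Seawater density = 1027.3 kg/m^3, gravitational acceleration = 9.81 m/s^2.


Formula: Fb = rho * g * V
Substituting: Fb = 1027.3 * 9.81 * 3571.5
Intermediate: 1027.3 * 9.81 = 10077.813
Result: Fb = 10077.813 * 3571.5 ≈ 35993000 N (5 s.f.)

35993000 N


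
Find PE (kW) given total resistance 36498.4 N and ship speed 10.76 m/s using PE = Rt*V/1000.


Formula: PE = Rt * V / 1000 (kW)
Step 1 — PE (W) = 36498.4 * 10.76 = 392722.784 W
Step 2 — PE (kW) = 392722.784 / 1000 ≈ 392.72 kW (5 s.f.)

392.72 kW


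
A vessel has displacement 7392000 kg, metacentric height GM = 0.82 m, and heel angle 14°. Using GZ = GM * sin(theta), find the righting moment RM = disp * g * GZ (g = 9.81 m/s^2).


Formula: GZ = GM * sin(theta); RM = disp * g * GZ
Step 1 — GZ = 0.82 * sin(14°) = 0.82 * 0.241922 = 0.198376 m
Step 2 — RM = 7392000 * 9.81 * 0.198376 ≈ 14385000 N·m (5 s.f.)

14385000 N·m


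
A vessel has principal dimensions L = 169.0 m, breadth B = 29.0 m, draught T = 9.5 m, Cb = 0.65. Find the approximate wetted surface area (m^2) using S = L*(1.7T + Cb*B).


Formula: S = 1.7*L*T + V/T with V = Cb*L*B*T, i.e. S = L * (1.7*T + Cb*B)
Step 1 — 1.7*T = 1.7 * 9.5 = 16.15 m
Step 2 — Cb*B = 0.65 * 29.0 = 18.85 m
Step 3 — 1.7*T + Cb*B = 16.15 + 18.85 = 35.0 m
Step 4 — S = 169.0 * 35.0 ≈ 5915.0 m^2 (5 s.f.)

5915.0 m^2


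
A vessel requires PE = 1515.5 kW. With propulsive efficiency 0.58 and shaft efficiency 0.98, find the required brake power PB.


Formula: PB = PE / (eta_D * eta_S)
Step 1 — combined efficiency = eta_D * eta_S = 0.58 * 0.98 = 0.5684
Step 2 — PB = 1515.5 / 0.5684 ≈ 2666.3 kW (5 s.f.)

2666.3 kW


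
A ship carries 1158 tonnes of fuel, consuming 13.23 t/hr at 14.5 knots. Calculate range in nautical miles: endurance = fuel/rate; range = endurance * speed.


Formula: endurance = fuel / rate; range = endurance * speed
Step 1 — endurance = 1158 / 13.23 = 87.5283 hours
Step 2 — range = 87.5283 * 14.5 ≈ 1269.2 nautical miles (5 s.f.)

1269.2 NM


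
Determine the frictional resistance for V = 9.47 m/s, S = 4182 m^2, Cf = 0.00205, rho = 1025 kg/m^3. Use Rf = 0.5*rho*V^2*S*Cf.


Formula: Rf = 0.5 * rho * V^2 * S * Cf
Step 1 — V^2 = 9.47^2 = 89.6809
Step 2 — 0.5 * rho * V^2 = 0.5 * 1025 * 89.6809 = 45961.46125
Step 3 — Rf = 45961.46125 * 4182 * 0.00205 ≈ 394030 N (5 s.f.)

394030 N


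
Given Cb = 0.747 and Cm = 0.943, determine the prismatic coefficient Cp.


Formula: Cp = Cb / Cm
Substituting: Cp = 0.747 / 0.943
Result: Cp ≈ 0.79215 (5 s.f.)

0.79215


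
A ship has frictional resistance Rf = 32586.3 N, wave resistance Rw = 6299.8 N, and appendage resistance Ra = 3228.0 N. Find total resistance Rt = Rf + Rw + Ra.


Formula: Rt = Rf + Rw + Ra
Substituting: Rt = 32586.3 + 6299.8 + 3228.0
Result: Rt = 42114.1 N

42114.1 N


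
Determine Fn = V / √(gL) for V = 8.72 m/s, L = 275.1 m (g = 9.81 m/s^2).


Formula: Fn = V / sqrt(g * L)
Step 1 — g * L = 9.81 * 275.1 = 2698.731
Step 2 — sqrt(g * L) = sqrt(2698.731) = 51.949312
Step 3 — Fn = 8.72 / 51.949312 ≈ 0.16786 (5 s.f.)

0.16786


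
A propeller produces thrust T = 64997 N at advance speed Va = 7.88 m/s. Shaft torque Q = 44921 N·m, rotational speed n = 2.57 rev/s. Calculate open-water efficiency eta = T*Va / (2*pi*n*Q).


Formula: eta = T * Va / (2 * pi * n * Q)
Step 1 — numerator = T * Va = 64997 * 7.88 = 512176.36
Step 2 — 2 * pi * n = 2 * pi * 2.57 = 16.147786
Step 3 — denominator = 16.147786 * 44921 = 725374.69
Step 4 — eta = 512176.36 / 725374.69 ≈ 0.70609 (5 s.f.)

0.70609


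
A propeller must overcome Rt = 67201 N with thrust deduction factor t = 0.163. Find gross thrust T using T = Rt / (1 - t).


Formula: T = Rt / (1 - t)
Step 1 — (1 - t) = 1 - 0.163 = 0.837
Step 2 — T = 67201 / 0.837 ≈ 80288 N (5 s.f.)

80288 N


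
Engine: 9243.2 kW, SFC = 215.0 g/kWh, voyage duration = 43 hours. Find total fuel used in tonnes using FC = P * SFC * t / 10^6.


Formula: FC (tonnes) = P * SFC * t / 1,000,000
Step 1 — P * SFC * t = 9243.2 * 215.0 * 43 = 85453384.0 g
Step 2 — FC (tonnes) = 85453384.0 / 1,000,000 ≈ 85.453 tonnes (5 s.f.)

85.453 tonnes


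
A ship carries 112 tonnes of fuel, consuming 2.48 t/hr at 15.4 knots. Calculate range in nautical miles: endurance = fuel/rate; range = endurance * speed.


Formula: endurance = fuel / rate; range = endurance * speed
Step 1 — endurance = 112 / 2.48 = 45.1613 hours
Step 2 — range = 45.1613 * 15.4 ≈ 695.48 nautical miles (5 s.f.)

695.48 NM


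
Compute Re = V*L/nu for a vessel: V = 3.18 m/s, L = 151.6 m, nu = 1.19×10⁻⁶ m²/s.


Formula: Re = V * L / nu
Step 1 — V * L = 3.18 * 151.6 = 482.088 m^2/s
Step 2 — Re = 482.088 / 1.19e-6 = 4.05e+08

4.05e+08


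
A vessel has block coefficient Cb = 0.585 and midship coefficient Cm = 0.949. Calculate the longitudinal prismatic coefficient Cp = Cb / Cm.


Formula: Cp = Cb / Cm
Substituting: Cp = 0.585 / 0.949
Result: Cp ≈ 0.61644 (5 s.f.)

0.61644


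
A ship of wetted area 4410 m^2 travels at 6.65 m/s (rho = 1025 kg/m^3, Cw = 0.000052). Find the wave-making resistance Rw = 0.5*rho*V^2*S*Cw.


Formula: Rw = 0.5 * rho * V^2 * S * Cw
Step 1 — V^2 = 6.65^2 = 44.2225
Step 2 — 0.5 * rho * V^2 = 0.5 * 1025 * 44.2225 = 22664.03125
Step 3 — Rw = 22664.03125 * 4410 * 0.000052 ≈ 5197.3 N (5 s.f.)

5197.3 N


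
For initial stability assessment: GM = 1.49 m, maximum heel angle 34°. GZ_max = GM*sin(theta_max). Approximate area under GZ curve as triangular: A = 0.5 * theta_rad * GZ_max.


Formula: GZ_max = GM * sin(theta); Area = 0.5 * theta_rad * GZ_max
Step 1 — GZ_max = 1.49 * sin(34°) = 1.49 * 0.559193 = 0.833198 m
Step 2 — theta_rad = 34 * pi/180 = 0.593412 rad
Step 3 — Area = 0.5 * 0.593412 * 0.833198 ≈ 0.24721 m·rad (5 s.f.)

0.24721 m·rad


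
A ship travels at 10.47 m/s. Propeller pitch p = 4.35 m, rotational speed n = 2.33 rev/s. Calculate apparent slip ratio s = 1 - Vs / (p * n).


Formula: s = 1 - Vs / (p * n)
Step 1 — p * n = 4.35 * 2.33 = 10.1355
Step 2 — Vs / (p*n) = 10.47 / 10.1355 = 1.033003 (6 d.p.)
Step 3 — s = 1 - 1.033003 = -0.033003

-0.033003


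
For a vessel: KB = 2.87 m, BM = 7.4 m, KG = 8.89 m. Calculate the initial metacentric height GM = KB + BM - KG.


Formula: GM = KB + BM - KG
Step 1 — KM = KB + BM = 2.87 + 7.4 = 10.27 m
Step 2 — GM = KM - KG = 10.27 - 8.89 = 1.38 m

1.38 m


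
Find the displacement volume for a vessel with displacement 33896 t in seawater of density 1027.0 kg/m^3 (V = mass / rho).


Formula: V = mass / rho
Step 1 — convert tonnes to kg: 33896 t * 1000 = 33896000 kg
Step 2 — V = 33896000 / 1027.0 ≈ 33005 m^3 (5 s.f.)

33005 m^3


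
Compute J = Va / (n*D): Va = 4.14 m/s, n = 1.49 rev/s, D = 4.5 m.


Formula: J = Va / (n * D)
Step 1 — n * D = 1.49 * 4.5 = 6.705
Step 2 — J = 4.14 / 6.705 ≈ 0.61745 (5 s.f.)

0.61745


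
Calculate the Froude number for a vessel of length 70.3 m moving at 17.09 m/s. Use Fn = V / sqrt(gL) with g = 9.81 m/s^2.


Formula: Fn = V / sqrt(g * L)
Step 1 — g * L = 9.81 * 70.3 = 689.643
Step 2 — sqrt(g * L) = sqrt(689.643) = 26.261055
Step 3 — Fn = 17.09 / 26.261055 ≈ 0.65077 (5 s.f.)

0.65077


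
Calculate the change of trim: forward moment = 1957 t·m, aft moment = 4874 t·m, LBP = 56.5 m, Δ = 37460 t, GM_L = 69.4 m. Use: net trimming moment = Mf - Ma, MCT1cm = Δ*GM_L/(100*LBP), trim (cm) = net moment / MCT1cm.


Formula: net trimming moment = Mf - Ma; MCT1cm = Δ*GM_L/(100*LBP); trim = net moment / MCT1cm
Step 1 — net trimming moment = 1957 - 4874 = -2917 t·m
Step 2 — MCT1cm = 37460 * 69.4 / (100 * 56.5) = 460.1281 t·m/cm
Step 3 — trim = -2917 / 460.1281 ≈ -6.3395 cm (5 s.f.)

-6.3395 cm


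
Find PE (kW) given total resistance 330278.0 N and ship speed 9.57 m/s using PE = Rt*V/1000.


Formula: PE = Rt * V / 1000 (kW)
Step 1 — PE (W) = 330278.0 * 9.57 = 3160760.46 W
Step 2 — PE (kW) = 3160760.46 / 1000 ≈ 3160.8 kW (5 s.f.)

3160.8 kW


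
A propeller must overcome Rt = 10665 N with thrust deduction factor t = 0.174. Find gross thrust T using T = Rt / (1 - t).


Formula: T = Rt / (1 - t)
Step 1 — (1 - t) = 1 - 0.174 = 0.826
Step 2 — T = 10665 / 0.826 ≈ 12912 N (5 s.f.)

12912 N


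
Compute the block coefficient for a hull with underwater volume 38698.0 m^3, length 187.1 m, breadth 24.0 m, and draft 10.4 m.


Formula: Cb = V / (L * B * T)
Step 1 — L * B * T = 187.1 * 24.0 * 10.4 = 46700.16 m^3
Step 2 — Cb = 38698.0 / 46700.16 ≈ 0.82865 (5 s.f.)

0.82865


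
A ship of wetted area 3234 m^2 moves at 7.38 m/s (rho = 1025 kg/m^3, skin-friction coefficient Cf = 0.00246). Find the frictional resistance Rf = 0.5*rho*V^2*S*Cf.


Formula: Rf = 0.5 * rho * V^2 * S * Cf
Step 1 — V^2 = 7.38^2 = 54.4644
Step 2 — 0.5 * rho * V^2 = 0.5 * 1025 * 54.4644 = 27913.005
Step 3 — Rf = 27913.005 * 3234 * 0.00246 ≈ 222070 N (5 s.f.)

222070 N


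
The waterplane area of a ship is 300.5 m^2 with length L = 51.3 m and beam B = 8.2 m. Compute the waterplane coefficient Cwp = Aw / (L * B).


Formula: Cwp = Aw / (L * B)
Step 1 — L * B = 51.3 * 8.2 = 420.66 m^2
Step 2 — Cwp = 300.5 / 420.66 ≈ 0.71435 (5 s.f.)

0.71435


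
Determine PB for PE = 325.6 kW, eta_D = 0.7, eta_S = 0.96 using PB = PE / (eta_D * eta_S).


Formula: PB = PE / (eta_D * eta_S)
Step 1 — combined efficiency = eta_D * eta_S = 0.7 * 0.96 = 0.672
Step 2 — PB = 325.6 / 0.672 ≈ 484.52 kW (5 s.f.)

484.52 kW


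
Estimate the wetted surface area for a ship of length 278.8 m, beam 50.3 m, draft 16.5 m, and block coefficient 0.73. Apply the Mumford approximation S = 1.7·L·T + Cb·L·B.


Formula: S = 1.7*L*T + V/T with V = Cb*L*B*T, i.e. S = L * (1.7*T + Cb*B)
Step 1 — 1.7*T = 1.7 * 16.5 = 28.05 m
Step 2 — Cb*B = 0.73 * 50.3 = 36.719 m
Step 3 — 1.7*T + Cb*B = 28.05 + 36.719 = 64.769 m
Step 4 — S = 278.8 * 64.769 ≈ 18058 m^2 (5 s.f.)

18058 m^2


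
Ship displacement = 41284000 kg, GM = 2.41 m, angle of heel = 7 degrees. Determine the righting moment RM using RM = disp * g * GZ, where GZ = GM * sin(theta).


Formula: GZ = GM * sin(theta); RM = disp * g * GZ
Step 1 — GZ = 2.41 * sin(7°) = 2.41 * 0.121869 = 0.293704 m
Step 2 — RM = 41284000 * 9.81 * 0.293704 ≈ 118950000 N·m (5 s.f.)

118950000 N·m


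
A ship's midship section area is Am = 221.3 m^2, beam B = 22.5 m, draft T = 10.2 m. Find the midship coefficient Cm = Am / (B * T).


Formula: Cm = Am / (B * T)
Step 1 — B * T = 22.5 * 10.2 = 229.5 m^2
Step 2 — Cm = 221.3 / 229.5 ≈ 0.96427 (5 s.f.)

0.96427


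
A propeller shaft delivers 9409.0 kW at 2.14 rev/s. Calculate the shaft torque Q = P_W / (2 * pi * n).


Formula: Q = P_W / (2 * pi * n)
Step 1 — P_W = 9409.0 kW * 1000 = 9409000.0 W
Step 2 — 2 * pi * n = 2 * pi * 2.14 = 13.446017
Step 3 — Q = 9409000.0 / 13.446017 ≈ 699760 N·m (5 s.f.)

699760 N·m


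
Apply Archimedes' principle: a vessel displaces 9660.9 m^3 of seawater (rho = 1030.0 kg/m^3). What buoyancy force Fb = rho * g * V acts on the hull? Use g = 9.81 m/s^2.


Formula: Fb = rho * g * V
Substituting: Fb = 1030.0 * 9.81 * 9660.9
Intermediate: 1030.0 * 9.81 = 10104.3
Result: Fb = 10104.3 * 9660.9 ≈ 97617000 N (5 s.f.)

97617000 N


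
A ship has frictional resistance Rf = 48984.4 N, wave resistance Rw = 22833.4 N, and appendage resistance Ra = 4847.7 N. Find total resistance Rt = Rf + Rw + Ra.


Formula: Rt = Rf + Rw + Ra
Substituting: Rt = 48984.4 + 22833.4 + 4847.7
Result: Rt = 76665.5 N

76665.5 N


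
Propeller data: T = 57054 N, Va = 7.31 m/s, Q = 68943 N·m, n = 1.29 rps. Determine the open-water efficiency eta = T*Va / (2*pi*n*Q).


Formula: eta = T * Va / (2 * pi * n * Q)
Step 1 — numerator = T * Va = 57054 * 7.31 = 417064.74
Step 2 — 2 * pi * n = 2 * pi * 1.29 = 8.105309
Step 3 — denominator = 8.105309 * 68943 = 558804.32
Step 4 — eta = 417064.74 / 558804.32 ≈ 0.74635 (5 s.f.)

0.74635


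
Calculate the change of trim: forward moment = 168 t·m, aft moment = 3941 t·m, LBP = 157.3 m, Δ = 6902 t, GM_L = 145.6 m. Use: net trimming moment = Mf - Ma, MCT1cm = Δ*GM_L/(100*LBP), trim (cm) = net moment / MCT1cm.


Formula: net trimming moment = Mf - Ma; MCT1cm = Δ*GM_L/(100*LBP); trim = net moment / MCT1cm
Step 1 — net trimming moment = 168 - 3941 = -3773 t·m
Step 2 — MCT1cm = 6902 * 145.6 / (100 * 157.3) = 63.8863 t·m/cm
Step 3 — trim = -3773 / 63.8863 ≈ -59.058 cm (5 s.f.)

-59.058 cm


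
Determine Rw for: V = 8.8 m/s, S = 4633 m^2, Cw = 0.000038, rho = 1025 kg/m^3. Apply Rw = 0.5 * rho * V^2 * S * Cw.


Formula: Rw = 0.5 * rho * V^2 * S * Cw
Step 1 — V^2 = 8.8^2 = 77.44
Step 2 — 0.5 * rho * V^2 = 0.5 * 1025 * 77.44 = 39688.0
Step 3 — Rw = 39688.0 * 4633 * 0.000038 ≈ 6987.2 N (5 s.f.)

6987.2 N


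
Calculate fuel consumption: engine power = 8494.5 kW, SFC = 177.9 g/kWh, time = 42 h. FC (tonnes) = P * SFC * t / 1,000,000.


Formula: FC (tonnes) = P * SFC * t / 1,000,000
Step 1 — P * SFC * t = 8494.5 * 177.9 * 42 = 63469205.1 g
Step 2 — FC (tonnes) = 63469205.1 / 1,000,000 ≈ 63.469 tonnes (5 s.f.)

63.469 tonnes


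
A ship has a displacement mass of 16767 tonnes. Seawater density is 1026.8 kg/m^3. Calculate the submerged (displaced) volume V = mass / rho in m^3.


Formula: V = mass / rho
Step 1 — convert tonnes to kg: 16767 t * 1000 = 16767000 kg
Step 2 — V = 16767000 / 1026.8 ≈ 16329 m^3 (5 s.f.)

16329 m^3


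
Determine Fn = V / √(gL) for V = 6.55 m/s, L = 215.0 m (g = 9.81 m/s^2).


Formula: Fn = V / sqrt(g * L)
Step 1 — g * L = 9.81 * 215.0 = 2109.15
Step 2 — sqrt(g * L) = sqrt(2109.15) = 45.925483
Step 3 — Fn = 6.55 / 45.925483 ≈ 0.14262 (5 s.f.)

0.14262


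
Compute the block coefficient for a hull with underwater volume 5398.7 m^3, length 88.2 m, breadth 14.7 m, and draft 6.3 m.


Formula: Cb = V / (L * B * T)
Step 1 — L * B * T = 88.2 * 14.7 * 6.3 = 8168.202 m^3
Step 2 — Cb = 5398.7 / 8168.202 ≈ 0.66094 (5 s.f.)

0.66094


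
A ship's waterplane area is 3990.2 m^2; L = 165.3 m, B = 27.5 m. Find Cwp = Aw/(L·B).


Formula: Cwp = Aw / (L * B)
Step 1 — L * B = 165.3 * 27.5 = 4545.75 m^2
Step 2 — Cwp = 3990.2 / 4545.75 ≈ 0.87779 (5 s.f.)

0.87779


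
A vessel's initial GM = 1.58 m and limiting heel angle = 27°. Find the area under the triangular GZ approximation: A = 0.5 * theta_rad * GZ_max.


Formula: GZ_max = GM * sin(theta); Area = 0.5 * theta_rad * GZ_max
Step 1 — GZ_max = 1.58 * sin(27°) = 1.58 * 0.45399 = 0.717304 m
Step 2 — theta_rad = 27 * pi/180 = 0.471239 rad
Step 3 — Area = 0.5 * 0.471239 * 0.717304 ≈ 0.16901 m·rad (5 s.f.)

0.16901 m·rad


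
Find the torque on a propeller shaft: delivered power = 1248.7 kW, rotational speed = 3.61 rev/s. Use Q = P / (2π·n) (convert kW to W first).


Formula: Q = P_W / (2 * pi * n)
Step 1 — P_W = 1248.7 kW * 1000 = 1248700.0 W
Step 2 — 2 * pi * n = 2 * pi * 3.61 = 22.682299
Step 3 — Q = 1248700.0 / 22.682299 ≈ 55052 N·m (5 s.f.)

55052 N·m


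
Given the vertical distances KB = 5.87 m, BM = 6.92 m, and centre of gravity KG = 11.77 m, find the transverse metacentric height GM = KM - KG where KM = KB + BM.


Formula: GM = KB + BM - KG
Step 1 — KM = KB + BM = 5.87 + 6.92 = 12.79 m
Step 2 — GM = KM - KG = 12.79 - 11.77 = 1.02 m

1.02 m


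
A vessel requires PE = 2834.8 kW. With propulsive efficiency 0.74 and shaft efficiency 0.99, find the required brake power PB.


Formula: PB = PE / (eta_D * eta_S)
Step 1 — combined efficiency = eta_D * eta_S = 0.74 * 0.99 = 0.7326
Step 2 — PB = 2834.8 / 0.7326 ≈ 3869.5 kW (5 s.f.)

3869.5 kW


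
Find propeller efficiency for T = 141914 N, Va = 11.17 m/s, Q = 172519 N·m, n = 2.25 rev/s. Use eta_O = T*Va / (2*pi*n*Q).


Formula: eta = T * Va / (2 * pi * n * Q)
Step 1 — numerator = T * Va = 141914 * 11.17 = 1585179.38
Step 2 — 2 * pi * n = 2 * pi * 2.25 = 14.137167
Step 3 — denominator = 14.137167 * 172519 = 2438929.91
Step 4 — eta = 1585179.38 / 2438929.91 ≈ 0.64995 (5 s.f.)

0.64995


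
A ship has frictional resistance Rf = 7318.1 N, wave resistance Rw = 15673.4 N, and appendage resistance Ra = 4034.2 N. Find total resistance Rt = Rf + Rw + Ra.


Formula: Rt = Rf + Rw + Ra
Substituting: Rt = 7318.1 + 15673.4 + 4034.2
Result: Rt = 27025.7 N

27025.7 N


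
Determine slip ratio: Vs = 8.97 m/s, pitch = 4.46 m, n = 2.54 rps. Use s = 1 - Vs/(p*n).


Formula: s = 1 - Vs / (p * n)
Step 1 — p * n = 4.46 * 2.54 = 11.3284
Step 2 — Vs / (p*n) = 8.97 / 11.3284 = 0.791815 (6 d.p.)
Step 3 — s = 1 - 0.791815 = 0.208185

0.208185


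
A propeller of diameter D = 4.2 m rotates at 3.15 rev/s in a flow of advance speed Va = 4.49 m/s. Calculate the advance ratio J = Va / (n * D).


Formula: J = Va / (n * D)
Step 1 — n * D = 3.15 * 4.2 = 13.23
Step 2 — J = 4.49 / 13.23 ≈ 0.33938 (5 s.f.)

0.33938


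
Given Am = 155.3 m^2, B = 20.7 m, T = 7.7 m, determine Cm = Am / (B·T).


Formula: Cm = Am / (B * T)
Step 1 — B * T = 20.7 * 7.7 = 159.39 m^2
Step 2 — Cm = 155.3 / 159.39 ≈ 0.97434 (5 s.f.)

0.97434


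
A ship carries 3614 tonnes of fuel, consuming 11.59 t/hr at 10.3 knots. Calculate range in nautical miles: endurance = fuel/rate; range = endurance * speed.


Formula: endurance = fuel / rate; range = endurance * speed
Step 1 — endurance = 3614 / 11.59 = 311.8205 hours
Step 2 — range = 311.8205 * 10.3 ≈ 3211.8 nautical miles (5 s.f.)

3211.8 NM


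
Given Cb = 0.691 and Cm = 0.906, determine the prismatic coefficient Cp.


Formula: Cp = Cb / Cm
Substituting: Cp = 0.691 / 0.906
Result: Cp ≈ 0.76269 (5 s.f.)

0.76269


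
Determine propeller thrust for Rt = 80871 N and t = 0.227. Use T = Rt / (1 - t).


Formula: T = Rt / (1 - t)
Step 1 — (1 - t) = 1 - 0.227 = 0.773
Step 2 — T = 80871 / 0.773 ≈ 104620 N (5 s.f.)

104620 N


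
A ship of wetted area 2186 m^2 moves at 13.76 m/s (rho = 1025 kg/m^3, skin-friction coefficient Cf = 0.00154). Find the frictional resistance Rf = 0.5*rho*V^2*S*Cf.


Formula: Rf = 0.5 * rho * V^2 * S * Cf
Step 1 — V^2 = 13.76^2 = 189.3376
Step 2 — 0.5 * rho * V^2 = 0.5 * 1025 * 189.3376 = 97035.52
Step 3 — Rf = 97035.52 * 2186 * 0.00154 ≈ 326660 N (5 s.f.)

326660 N


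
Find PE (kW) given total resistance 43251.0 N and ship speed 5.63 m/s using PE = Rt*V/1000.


Formula: PE = Rt * V / 1000 (kW)
Step 1 — PE (W) = 43251.0 * 5.63 = 243503.13 W
Step 2 — PE (kW) = 243503.13 / 1000 ≈ 243.50 kW (5 s.f.)

243.50 kW


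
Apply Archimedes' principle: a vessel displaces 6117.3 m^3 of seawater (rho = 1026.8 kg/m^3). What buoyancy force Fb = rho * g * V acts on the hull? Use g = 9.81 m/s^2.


Formula: Fb = rho * g * V
Substituting: Fb = 1026.8 * 9.81 * 6117.3
Intermediate: 1026.8 * 9.81 = 10072.908
Result: Fb = 10072.908 * 6117.3 ≈ 61619000 N (5 s.f.)

61619000 N


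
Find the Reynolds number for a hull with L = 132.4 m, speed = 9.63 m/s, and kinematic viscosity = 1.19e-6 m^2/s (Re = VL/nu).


Formula: Re = V * L / nu
Step 1 — V * L = 9.63 * 132.4 = 1275.012 m^2/s
Step 2 — Re = 1275.012 / 1.19e-6 = 1.07e+09

1.07e+09


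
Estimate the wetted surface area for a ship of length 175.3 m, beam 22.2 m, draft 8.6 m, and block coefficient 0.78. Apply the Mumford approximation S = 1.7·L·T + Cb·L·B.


Formula: S = 1.7*L*T + V/T with V = Cb*L*B*T, i.e. S = L * (1.7*T + Cb*B)
Step 1 — 1.7*T = 1.7 * 8.6 = 14.62 m
Step 2 — Cb*B = 0.78 * 22.2 = 17.316 m
Step 3 — 1.7*T + Cb*B = 14.62 + 17.316 = 31.936 m
Step 4 — S = 175.3 * 31.936 ≈ 5598.4 m^2 (5 s.f.)

5598.4 m^2


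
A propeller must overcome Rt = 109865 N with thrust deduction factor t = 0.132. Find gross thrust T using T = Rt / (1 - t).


Formula: T = Rt / (1 - t)
Step 1 — (1 - t) = 1 - 0.132 = 0.868
Step 2 — T = 109865 / 0.868 ≈ 126570 N (5 s.f.)

126570 N


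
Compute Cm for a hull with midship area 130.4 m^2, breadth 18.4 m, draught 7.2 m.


Formula: Cm = Am / (B * T)
Step 1 — B * T = 18.4 * 7.2 = 132.48 m^2
Step 2 — Cm = 130.4 / 132.48 ≈ 0.98430 (5 s.f.)

0.98430


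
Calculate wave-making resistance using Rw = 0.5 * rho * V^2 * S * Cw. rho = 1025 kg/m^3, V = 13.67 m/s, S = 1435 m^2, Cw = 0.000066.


Formula: Rw = 0.5 * rho * V^2 * S * Cw
Step 1 — V^2 = 13.67^2 = 186.8689
Step 2 — 0.5 * rho * V^2 = 0.5 * 1025 * 186.8689 = 95770.31125
Step 3 — Rw = 95770.31125 * 1435 * 0.000066 ≈ 9070.4 N (5 s.f.)

9070.4 N


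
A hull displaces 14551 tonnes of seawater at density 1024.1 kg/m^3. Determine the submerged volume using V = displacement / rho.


Formula: V = mass / rho
Step 1 — convert tonnes to kg: 14551 t * 1000 = 14551000 kg
Step 2 — V = 14551000 / 1024.1 ≈ 14209 m^3 (5 s.f.)

14209 m^3


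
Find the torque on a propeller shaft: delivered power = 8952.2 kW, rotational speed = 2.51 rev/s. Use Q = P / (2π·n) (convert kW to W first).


Formula: Q = P_W / (2 * pi * n)
Step 1 — P_W = 8952.2 kW * 1000 = 8952200.0 W
Step 2 — 2 * pi * n = 2 * pi * 2.51 = 15.770795
Step 3 — Q = 8952200.0 / 15.770795 ≈ 567640 N·m (5 s.f.)

567640 N·m


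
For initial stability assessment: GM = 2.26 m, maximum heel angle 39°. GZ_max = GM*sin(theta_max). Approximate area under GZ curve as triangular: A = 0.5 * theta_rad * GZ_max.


Formula: GZ_max = GM * sin(theta); Area = 0.5 * theta_rad * GZ_max
Step 1 — GZ_max = 2.26 * sin(39°) = 2.26 * 0.62932 = 1.422263 m
Step 2 — theta_rad = 39 * pi/180 = 0.680678 rad
Step 3 — Area = 0.5 * 0.680678 * 1.422263 ≈ 0.48405 m·rad (5 s.f.)

0.48405 m·rad


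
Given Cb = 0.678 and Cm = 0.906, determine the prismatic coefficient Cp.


Formula: Cp = Cb / Cm
Substituting: Cp = 0.678 / 0.906
Result: Cp ≈ 0.74834 (5 s.f.)

0.74834


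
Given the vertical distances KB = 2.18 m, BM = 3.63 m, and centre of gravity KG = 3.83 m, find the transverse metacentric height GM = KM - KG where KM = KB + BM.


Formula: GM = KB + BM - KG
Step 1 — KM = KB + BM = 2.18 + 3.63 = 5.81 m
Step 2 — GM = KM - KG = 5.81 - 3.83 = 1.98 m

1.98 m


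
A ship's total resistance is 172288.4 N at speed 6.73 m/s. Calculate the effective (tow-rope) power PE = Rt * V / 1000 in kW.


Formula: PE = Rt * V / 1000 (kW)
Step 1 — PE (W) = 172288.4 * 6.73 = 1159500.932 W
Step 2 — PE (kW) = 1159500.932 / 1000 ≈ 1159.5 kW (5 s.f.)

1159.5 kW


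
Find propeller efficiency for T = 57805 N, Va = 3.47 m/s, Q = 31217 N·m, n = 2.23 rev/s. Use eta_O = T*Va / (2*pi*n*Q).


Formula: eta = T * Va / (2 * pi * n * Q)
Step 1 — numerator = T * Va = 57805 * 3.47 = 200583.35
Step 2 — 2 * pi * n = 2 * pi * 2.23 = 14.011503
Step 3 — denominator = 14.011503 * 31217 = 437397.09
Step 4 — eta = 200583.35 / 437397.09 ≈ 0.45858 (5 s.f.)

0.45858


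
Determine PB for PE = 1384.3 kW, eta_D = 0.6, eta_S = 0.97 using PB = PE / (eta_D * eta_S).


Formula: PB = PE / (eta_D * eta_S)
Step 1 — combined efficiency = eta_D * eta_S = 0.6 * 0.97 = 0.582
Step 2 — PB = 1384.3 / 0.582 ≈ 2378.5 kW (5 s.f.)

2378.5 kW


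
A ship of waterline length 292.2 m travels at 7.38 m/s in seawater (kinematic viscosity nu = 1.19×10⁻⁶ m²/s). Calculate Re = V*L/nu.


Formula: Re = V * L / nu
Step 1 — V * L = 7.38 * 292.2 = 2156.436 m^2/s
Step 2 — Re = 2156.436 / 1.19e-6 = 1.81e+09

1.81e+09


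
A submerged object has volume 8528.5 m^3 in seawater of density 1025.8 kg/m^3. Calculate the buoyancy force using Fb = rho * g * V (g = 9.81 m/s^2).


Formula: Fb = rho * g * V
Substituting: Fb = 1025.8 * 9.81 * 8528.5
Intermediate: 1025.8 * 9.81 = 10063.098
Result: Fb = 10063.098 * 8528.5 ≈ 85823000 N (5 s.f.)

85823000 N


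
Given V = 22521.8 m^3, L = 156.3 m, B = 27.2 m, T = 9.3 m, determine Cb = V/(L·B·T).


Formula: Cb = V / (L * B * T)
Step 1 — L * B * T = 156.3 * 27.2 * 9.3 = 39537.648 m^3
Step 2 — Cb = 22521.8 / 39537.648 ≈ 0.56963 (5 s.f.)

0.56963


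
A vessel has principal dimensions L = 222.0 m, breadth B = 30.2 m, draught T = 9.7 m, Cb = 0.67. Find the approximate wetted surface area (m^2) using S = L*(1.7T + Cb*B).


Formula: S = 1.7*L*T + V/T with V = Cb*L*B*T, i.e. S = L * (1.7*T + Cb*B)
Step 1 — 1.7*T = 1.7 * 9.7 = 16.49 m
Step 2 — Cb*B = 0.67 * 30.2 = 20.234 m
Step 3 — 1.7*T + Cb*B = 16.49 + 20.234 = 36.724 m
Step 4 — S = 222.0 * 36.724 ≈ 8152.7 m^2 (5 s.f.)

8152.7 m^2


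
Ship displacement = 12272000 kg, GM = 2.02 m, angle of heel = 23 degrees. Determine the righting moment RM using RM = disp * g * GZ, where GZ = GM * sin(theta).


Formula: GZ = GM * sin(theta); RM = disp * g * GZ
Step 1 — GZ = 2.02 * sin(23°) = 2.02 * 0.390731 = 0.789277 m
Step 2 — RM = 12272000 * 9.81 * 0.789277 ≈ 95020000 N·m (5 s.f.)

95020000 N·m


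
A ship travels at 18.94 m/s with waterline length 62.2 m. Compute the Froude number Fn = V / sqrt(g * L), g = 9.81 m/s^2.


Formula: Fn = V / sqrt(g * L)
Step 1 — g * L = 9.81 * 62.2 = 610.182
Step 2 — sqrt(g * L) = sqrt(610.182) = 24.701862
Step 3 — Fn = 18.94 / 24.701862 ≈ 0.76674 (5 s.f.)

0.76674


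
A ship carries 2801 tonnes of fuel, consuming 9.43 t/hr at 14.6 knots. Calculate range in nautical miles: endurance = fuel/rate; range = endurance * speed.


Formula: endurance = fuel / rate; range = endurance * speed
Step 1 — endurance = 2801 / 9.43 = 297.0308 hours
Step 2 — range = 297.0308 * 14.6 ≈ 4336.6 nautical miles (5 s.f.)

4336.6 NM


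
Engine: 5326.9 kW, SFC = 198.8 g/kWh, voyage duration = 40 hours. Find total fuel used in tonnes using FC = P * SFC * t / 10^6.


Formula: FC (tonnes) = P * SFC * t / 1,000,000
Step 1 — P * SFC * t = 5326.9 * 198.8 * 40 = 42359508.8 g
Step 2 — FC (tonnes) = 42359508.8 / 1,000,000 ≈ 42.360 tonnes (5 s.f.)

42.360 tonnes


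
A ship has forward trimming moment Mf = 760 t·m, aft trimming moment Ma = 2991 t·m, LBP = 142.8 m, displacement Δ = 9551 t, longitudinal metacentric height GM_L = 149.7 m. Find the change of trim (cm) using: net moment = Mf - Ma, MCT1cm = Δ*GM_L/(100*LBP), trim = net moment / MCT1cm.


Formula: net trimming moment = Mf - Ma; MCT1cm = Δ*GM_L/(100*LBP); trim = net moment / MCT1cm
Step 1 — net trimming moment = 760 - 2991 = -2231 t·m
Step 2 — MCT1cm = 9551 * 149.7 / (100 * 142.8) = 100.125 t·m/cm
Step 3 — trim = -2231 / 100.125 ≈ -22.282 cm (5 s.f.)

-22.282 cm


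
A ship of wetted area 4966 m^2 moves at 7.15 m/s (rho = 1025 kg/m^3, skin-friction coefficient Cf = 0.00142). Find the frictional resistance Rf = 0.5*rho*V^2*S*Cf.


Formula: Rf = 0.5 * rho * V^2 * S * Cf
Step 1 — V^2 = 7.15^2 = 51.1225
Step 2 — 0.5 * rho * V^2 = 0.5 * 1025 * 51.1225 = 26200.28125
Step 3 — Rf = 26200.28125 * 4966 * 0.00142 ≈ 184760 N (5 s.f.)

184760 N


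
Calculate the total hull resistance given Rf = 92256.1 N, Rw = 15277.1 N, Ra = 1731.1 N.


Formula: Rt = Rf + Rw + Ra
Substituting: Rt = 92256.1 + 15277.1 + 1731.1
Result: Rt = 109264.3 N

109264.3 N


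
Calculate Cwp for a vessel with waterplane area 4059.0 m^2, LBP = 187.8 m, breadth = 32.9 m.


Formula: Cwp = Aw / (L * B)
Step 1 — L * B = 187.8 * 32.9 = 6178.62 m^2
Step 2 — Cwp = 4059.0 / 6178.62 ≈ 0.65694 (5 s.f.)

0.65694


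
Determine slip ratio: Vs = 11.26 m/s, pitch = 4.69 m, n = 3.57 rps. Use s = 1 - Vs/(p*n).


Formula: s = 1 - Vs / (p * n)
Step 1 — p * n = 4.69 * 3.57 = 16.7433
Step 2 — Vs / (p*n) = 11.26 / 16.7433 = 0.672508 (6 d.p.)
Step 3 — s = 1 - 0.672508 = 0.327492

0.327492


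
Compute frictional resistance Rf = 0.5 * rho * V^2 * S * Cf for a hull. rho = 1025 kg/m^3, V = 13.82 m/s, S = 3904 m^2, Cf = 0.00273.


Formula: Rf = 0.5 * rho * V^2 * S * Cf
Step 1 — V^2 = 13.82^2 = 190.9924
Step 2 — 0.5 * rho * V^2 = 0.5 * 1025 * 190.9924 = 97883.605
Step 3 — Rf = 97883.605 * 3904 * 0.00273 ≈ 1043200 N (5 s.f.)

1043200 N


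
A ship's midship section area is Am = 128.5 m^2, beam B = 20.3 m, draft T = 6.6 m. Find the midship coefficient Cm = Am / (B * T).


Formula: Cm = Am / (B * T)
Step 1 — B * T = 20.3 * 6.6 = 133.98 m^2
Step 2 — Cm = 128.5 / 133.98 ≈ 0.95910 (5 s.f.)

0.95910


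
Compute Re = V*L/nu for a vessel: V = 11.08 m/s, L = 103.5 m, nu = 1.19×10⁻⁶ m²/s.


Formula: Re = V * L / nu
Step 1 — V * L = 11.08 * 103.5 = 1146.78 m^2/s
Step 2 — Re = 1146.78 / 1.19e-6 = 9.64e+08

9.64e+08


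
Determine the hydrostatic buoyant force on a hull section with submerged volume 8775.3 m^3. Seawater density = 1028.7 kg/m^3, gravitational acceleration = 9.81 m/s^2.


Formula: Fb = rho * g * V
Substituting: Fb = 1028.7 * 9.81 * 8775.3
Intermediate: 1028.7 * 9.81 = 10091.547
Result: Fb = 10091.547 * 8775.3 ≈ 88556000 N (5 s.f.)

88556000 N


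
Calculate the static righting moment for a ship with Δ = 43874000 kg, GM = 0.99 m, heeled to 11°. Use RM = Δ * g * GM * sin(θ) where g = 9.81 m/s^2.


Formula: GZ = GM * sin(theta); RM = disp * g * GZ
Step 1 — GZ = 0.99 * sin(11°) = 0.99 * 0.190809 = 0.188901 m
Step 2 — RM = 43874000 * 9.81 * 0.188901 ≈ 81304000 N·m (5 s.f.)

81304000 N·m


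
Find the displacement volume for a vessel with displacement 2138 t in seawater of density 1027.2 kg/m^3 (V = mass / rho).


Formula: V = mass / rho
Step 1 — convert tonnes to kg: 2138 t * 1000 = 2138000 kg
Step 2 — V = 2138000 / 1027.2 ≈ 2081.4 m^3 (5 s.f.)

2081.4 m^3


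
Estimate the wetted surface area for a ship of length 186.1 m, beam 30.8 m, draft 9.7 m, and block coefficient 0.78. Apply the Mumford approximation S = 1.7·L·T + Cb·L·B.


Formula: S = 1.7*L*T + V/T with V = Cb*L*B*T, i.e. S = L * (1.7*T + Cb*B)
Step 1 — 1.7*T = 1.7 * 9.7 = 16.49 m
Step 2 — Cb*B = 0.78 * 30.8 = 24.024 m
Step 3 — 1.7*T + Cb*B = 16.49 + 24.024 = 40.514 m
Step 4 — S = 186.1 * 40.514 ≈ 7539.7 m^2 (5 s.f.)

7539.7 m^2


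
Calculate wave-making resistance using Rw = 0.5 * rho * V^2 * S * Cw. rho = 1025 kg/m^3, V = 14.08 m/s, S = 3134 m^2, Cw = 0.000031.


Formula: Rw = 0.5 * rho * V^2 * S * Cw
Step 1 — V^2 = 14.08^2 = 198.2464
Step 2 — 0.5 * rho * V^2 = 0.5 * 1025 * 198.2464 = 101601.28
Step 3 — Rw = 101601.28 * 3134 * 0.000031 ≈ 9871.0 N (5 s.f.)

9871.0 N


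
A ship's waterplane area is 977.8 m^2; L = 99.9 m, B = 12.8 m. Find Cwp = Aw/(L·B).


Formula: Cwp = Aw / (L * B)
Step 1 — L * B = 99.9 * 12.8 = 1278.72 m^2
Step 2 — Cwp = 977.8 / 1278.72 ≈ 0.76467 (5 s.f.)

0.76467


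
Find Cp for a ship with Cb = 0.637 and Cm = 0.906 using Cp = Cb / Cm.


Formula: Cp = Cb / Cm
Substituting: Cp = 0.637 / 0.906
Result: Cp ≈ 0.70309 (5 s.f.)

0.70309


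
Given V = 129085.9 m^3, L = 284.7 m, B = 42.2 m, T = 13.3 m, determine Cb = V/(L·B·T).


Formula: Cb = V / (L * B * T)
Step 1 — L * B * T = 284.7 * 42.2 * 13.3 = 159790.722 m^3
Step 2 — Cb = 129085.9 / 159790.722 ≈ 0.80784 (5 s.f.)

0.80784


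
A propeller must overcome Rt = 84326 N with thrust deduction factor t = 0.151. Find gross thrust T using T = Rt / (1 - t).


Formula: T = Rt / (1 - t)
Step 1 — (1 - t) = 1 - 0.151 = 0.849
Step 2 — T = 84326 / 0.849 ≈ 99324 N (5 s.f.)

99324 N


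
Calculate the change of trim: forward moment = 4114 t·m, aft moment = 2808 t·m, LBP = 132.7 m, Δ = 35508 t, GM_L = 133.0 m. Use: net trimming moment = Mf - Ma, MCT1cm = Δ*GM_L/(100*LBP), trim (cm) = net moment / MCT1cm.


Formula: net trimming moment = Mf - Ma; MCT1cm = Δ*GM_L/(100*LBP); trim = net moment / MCT1cm
Step 1 — net trimming moment = 4114 - 2808 = 1306 t·m
Step 2 — MCT1cm = 35508 * 133.0 / (100 * 132.7) = 355.8827 t·m/cm
Step 3 — trim = 1306 / 355.8827 ≈ 3.6697 cm (5 s.f.)

3.6697 cm


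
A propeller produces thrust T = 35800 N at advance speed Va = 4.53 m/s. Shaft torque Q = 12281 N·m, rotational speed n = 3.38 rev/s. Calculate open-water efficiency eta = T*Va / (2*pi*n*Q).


Formula: eta = T * Va / (2 * pi * n * Q)
Step 1 — numerator = T * Va = 35800 * 4.53 = 162174.0
Step 2 — 2 * pi * n = 2 * pi * 3.38 = 21.237166
Step 3 — denominator = 21.237166 * 12281 = 260813.64
Step 4 — eta = 162174.0 / 260813.64 ≈ 0.62180 (5 s.f.)

0.62180


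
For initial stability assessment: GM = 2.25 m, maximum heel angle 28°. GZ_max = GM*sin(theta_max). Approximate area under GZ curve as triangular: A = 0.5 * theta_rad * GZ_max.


Formula: GZ_max = GM * sin(theta); Area = 0.5 * theta_rad * GZ_max
Step 1 — GZ_max = 2.25 * sin(28°) = 2.25 * 0.469472 = 1.056312 m
Step 2 — theta_rad = 28 * pi/180 = 0.488692 rad
Step 3 — Area = 0.5 * 0.488692 * 1.056312 ≈ 0.25811 m·rad (5 s.f.)

0.25811 m·rad


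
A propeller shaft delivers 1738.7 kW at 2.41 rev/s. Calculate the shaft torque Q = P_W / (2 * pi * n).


Formula: Q = P_W / (2 * pi * n)
Step 1 — P_W = 1738.7 kW * 1000 = 1738700.0 W
Step 2 — 2 * pi * n = 2 * pi * 2.41 = 15.142477
Step 3 — Q = 1738700.0 / 15.142477 ≈ 114820 N·m (5 s.f.)

114820 N·m


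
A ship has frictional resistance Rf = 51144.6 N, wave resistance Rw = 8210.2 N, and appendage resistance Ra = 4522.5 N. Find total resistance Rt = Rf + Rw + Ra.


Formula: Rt = Rf + Rw + Ra
Substituting: Rt = 51144.6 + 8210.2 + 4522.5
Result: Rt = 63877.3 N

63877.3 N


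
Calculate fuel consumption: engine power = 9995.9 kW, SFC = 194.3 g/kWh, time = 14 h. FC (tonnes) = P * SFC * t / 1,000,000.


Formula: FC (tonnes) = P * SFC * t / 1,000,000
Step 1 — P * SFC * t = 9995.9 * 194.3 * 14 = 27190847.18 g
Step 2 — FC (tonnes) = 27190847.18 / 1,000,000 ≈ 27.191 tonnes (5 s.f.)

27.191 tonnes


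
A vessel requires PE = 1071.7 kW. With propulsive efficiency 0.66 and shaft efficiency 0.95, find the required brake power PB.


Formula: PB = PE / (eta_D * eta_S)
Step 1 — combined efficiency = eta_D * eta_S = 0.66 * 0.95 = 0.627
Step 2 — PB = 1071.7 / 0.627 ≈ 1709.3 kW (5 s.f.)

1709.3 kW


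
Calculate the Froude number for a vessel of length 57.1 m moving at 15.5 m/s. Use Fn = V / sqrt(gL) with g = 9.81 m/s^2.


Formula: Fn = V / sqrt(g * L)
Step 1 — g * L = 9.81 * 57.1 = 560.151
Step 2 — sqrt(g * L) = sqrt(560.151) = 23.667509
Step 3 — Fn = 15.5 / 23.667509 ≈ 0.65491 (5 s.f.)

0.65491
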